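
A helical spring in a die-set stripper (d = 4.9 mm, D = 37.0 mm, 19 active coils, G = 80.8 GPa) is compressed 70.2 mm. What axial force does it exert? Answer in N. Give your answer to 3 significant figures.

k = Gd⁴/(8D³N_a) = (80.8×10³)(4.9⁴)/(8·37.0³·19) = 6.0499 N/mm
F = k·δ = 6.0499 × 70.2 = 424.7 N

425 N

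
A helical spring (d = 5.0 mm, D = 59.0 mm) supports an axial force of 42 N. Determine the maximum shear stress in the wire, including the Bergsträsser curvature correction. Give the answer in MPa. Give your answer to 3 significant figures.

56.2 MPa

Spring index C = D/d = 59.0/5.0 = 11.8000
K_B = (4C+2)/(4C−3) = 49.200/44.200 = 1.1131
τ₀ = 8FD/(πd³) = 8·42·59.0/(π·5.0³) = 19824/392.7 = 50.481 MPa
τ_max = K·τ₀ = 1.1131 × 50.481 = 56.192 MPa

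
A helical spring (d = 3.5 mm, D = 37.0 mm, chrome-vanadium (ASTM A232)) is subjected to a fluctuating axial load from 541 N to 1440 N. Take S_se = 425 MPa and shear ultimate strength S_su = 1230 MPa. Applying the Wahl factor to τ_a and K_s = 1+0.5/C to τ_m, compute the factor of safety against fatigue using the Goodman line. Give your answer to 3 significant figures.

C = D/d = 37.0/3.5 = 10.5714; K_W = (4C−1)/(4C−4)+0.615/C = 1.1365; K_s = 1+0.5/C = 1.0473
F_a = (F_max−F_min)/2 = 449.5 N; F_m = (F_max+F_min)/2 = 990.5 N
τ_a = K_W·8F_aD/(πd³) = 1.1365 × 987.8 = 1122.7 MPa
τ_m = K_s·8F_mD/(πd³) = 1.0473 × 2176.7 = 2279.6 MPa
Goodman: 1/n_f = τ_a/S_se + τ_m/S_su = 1122.7/425 + 2279.6/1230 = 2.64156 + 1.85335 = 4.4949
n_f = 1/4.4949 = 0.2225

0.222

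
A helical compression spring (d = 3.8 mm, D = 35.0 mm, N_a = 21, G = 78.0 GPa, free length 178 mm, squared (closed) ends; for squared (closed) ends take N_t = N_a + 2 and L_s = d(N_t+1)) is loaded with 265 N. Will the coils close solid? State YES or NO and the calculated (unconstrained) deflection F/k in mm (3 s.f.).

YES, δ = 117 mm

k = Gd⁴/(8D³N_a) = (78.0×10³)(3.8⁴)/(8·35.0³·21) = 2.258 N/mm
N_t = 23; L_s = 3.8·24 = 91.2 mm; δ_solid = L₀ − L_s = 178 − 91.2 = 86.8 mm
δ = F/k = 265/2.258 = 117.36 mm
δ ≥ δ_solid → spring goes solid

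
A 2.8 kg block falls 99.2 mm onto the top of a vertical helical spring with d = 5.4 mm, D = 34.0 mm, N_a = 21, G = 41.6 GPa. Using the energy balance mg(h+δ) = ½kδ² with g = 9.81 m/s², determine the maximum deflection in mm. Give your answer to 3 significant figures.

37.4 mm

k = Gd⁴/(8D³N_a) = (41.6×10³)(5.4⁴)/(8·34.0³·21) = 5.357 N/mm
W = mg = 2.8 × 9.81 = 27.468 N
½kδ² − Wδ − Wh = 0 → δ = (W + √(W² + 2kWh))/k
δ = (27.468 + √(754.49 + 29193.8))/5.357 = (27.468 + 173.06)/5.357 = 37.432 mm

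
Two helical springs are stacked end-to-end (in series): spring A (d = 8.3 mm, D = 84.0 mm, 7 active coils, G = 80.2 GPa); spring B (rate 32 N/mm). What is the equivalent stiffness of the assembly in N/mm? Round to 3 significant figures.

8.44 N/mm

k_A = Gd⁴/(8D³N_a) = (80.2×10³)(8.3⁴)/(8·84.0³·7) = 11.467 N/mm
Series: 1/k_eq = 1/11.467 + 1/32 = 0.11845; k_eq = 8.4421 N/mm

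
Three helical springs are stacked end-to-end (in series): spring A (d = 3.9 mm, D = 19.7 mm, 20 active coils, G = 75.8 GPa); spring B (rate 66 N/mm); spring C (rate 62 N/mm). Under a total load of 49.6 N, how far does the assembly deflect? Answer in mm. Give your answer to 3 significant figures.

5.01 mm

k_A = Gd⁴/(8D³N_a) = (75.8×10³)(3.9⁴)/(8·19.7³·20) = 14.335 N/mm
Series: 1/k_eq = 1/14.335 + 1/66 + 1/62 = 0.10104; k_eq = 9.8973 N/mm
δ = F/k_eq = 49.6/9.8973 = 5.0115 mm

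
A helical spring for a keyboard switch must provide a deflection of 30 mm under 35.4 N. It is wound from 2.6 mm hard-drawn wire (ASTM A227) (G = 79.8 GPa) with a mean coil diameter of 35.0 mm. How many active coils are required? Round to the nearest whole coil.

9

Required rate k = F/δ = 35.4/30 = 1.18 N/mm
N_a = Gd⁴/(8D³k) = (79.8×10³ × 2.6⁴)/(8 × 35.0³ × 1.18)
    = 3.64667e+06 / 404740 = 9.01 → 9 coils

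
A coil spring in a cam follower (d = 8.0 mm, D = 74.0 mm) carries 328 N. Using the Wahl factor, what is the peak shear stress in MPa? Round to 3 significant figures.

140 MPa

Spring index C = D/d = 74.0/8.0 = 9.2500
K_W = (4C−1)/(4C−4) + 0.615/C = 36.000/33.000 + 0.0665 = 1.1574
τ₀ = 8FD/(πd³) = 8·328·74.0/(π·8.0³) = 194176/1608.5 = 120.72 MPa
τ_max = K·τ₀ = 1.1574 × 120.72 = 139.72 MPa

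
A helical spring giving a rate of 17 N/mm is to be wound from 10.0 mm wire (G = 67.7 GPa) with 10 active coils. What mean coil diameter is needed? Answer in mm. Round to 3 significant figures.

D = (Gd⁴/(8N_a·k))^(1/3) = (67.7×10³·10.0⁴/(8·10·17))^(1/3)
  = (497794)^(1/3) = 79.2532 mm

79.3 mm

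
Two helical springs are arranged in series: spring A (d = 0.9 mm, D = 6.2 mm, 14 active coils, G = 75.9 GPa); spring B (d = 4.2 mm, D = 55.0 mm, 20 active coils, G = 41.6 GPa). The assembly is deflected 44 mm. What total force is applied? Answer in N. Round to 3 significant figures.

k_A = Gd⁴/(8D³N_a) = (75.9×10³)(0.9⁴)/(8·6.2³·14) = 1.8656 N/mm
k_B = Gd⁴/(8D³N_a) = (41.6×10³)(4.2⁴)/(8·55.0³·20) = 0.48628 N/mm
Series: 1/k_eq = 1/1.8656 + 1/0.48628 = 2.5925; k_eq = 0.38573 N/mm
F = k_eq·δ = 0.38573·44 = 16.972 N

17.0 N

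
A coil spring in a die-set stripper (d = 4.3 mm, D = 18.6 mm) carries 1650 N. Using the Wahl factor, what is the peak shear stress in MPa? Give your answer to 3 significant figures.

Spring index C = D/d = 18.6/4.3 = 4.3256
K_W = (4C−1)/(4C−4) + 0.615/C = 16.302/13.302 + 0.1422 = 1.3677
τ₀ = 8FD/(πd³) = 8·1650·18.6/(π·4.3³) = 245520/249.78 = 982.95 MPa
τ_max = K·τ₀ = 1.3677 × 982.95 = 1344.4 MPa

1340 MPa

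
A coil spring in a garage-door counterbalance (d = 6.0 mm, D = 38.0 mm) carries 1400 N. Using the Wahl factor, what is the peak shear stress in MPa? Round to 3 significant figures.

776 MPa

Spring index C = D/d = 38.0/6.0 = 6.3333
K_W = (4C−1)/(4C−4) + 0.615/C = 24.333/21.333 + 0.0971 = 1.2377
τ₀ = 8FD/(πd³) = 8·1400·38.0/(π·6.0³) = 425600/678.58 = 627.19 MPa
τ_max = K·τ₀ = 1.2377 × 627.19 = 776.29 MPa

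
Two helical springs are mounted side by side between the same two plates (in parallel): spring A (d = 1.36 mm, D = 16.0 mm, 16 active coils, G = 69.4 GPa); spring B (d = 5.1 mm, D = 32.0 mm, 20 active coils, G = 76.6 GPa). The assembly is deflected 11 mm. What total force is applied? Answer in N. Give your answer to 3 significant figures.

114 N

k_A = Gd⁴/(8D³N_a) = (69.4×10³)(1.36⁴)/(8·16.0³·16) = 0.45284 N/mm
k_B = Gd⁴/(8D³N_a) = (76.6×10³)(5.1⁴)/(8·32.0³·20) = 9.8842 N/mm
Parallel: k_eq = 0.45284 + 9.8842 = 10.337 N/mm
F = k_eq·δ = 10.337·11 = 113.71 N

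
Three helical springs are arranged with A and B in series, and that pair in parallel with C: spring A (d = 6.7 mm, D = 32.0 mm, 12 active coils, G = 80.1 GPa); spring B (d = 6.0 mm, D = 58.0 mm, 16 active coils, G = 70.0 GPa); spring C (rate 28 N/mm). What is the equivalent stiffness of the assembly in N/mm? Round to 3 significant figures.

k_A = Gd⁴/(8D³N_a) = (80.1×10³)(6.7⁴)/(8·32.0³·12) = 51.311 N/mm
k_B = Gd⁴/(8D³N_a) = (70.0×10³)(6.0⁴)/(8·58.0³·16) = 3.6325 N/mm
Springs A,B series: k_AB = 1/(1/51.311+1/3.6325) = 3.3924 N/mm; parallel with C: k_eq = 3.3924+28 = 31.392 N/mm

31.4 N/mm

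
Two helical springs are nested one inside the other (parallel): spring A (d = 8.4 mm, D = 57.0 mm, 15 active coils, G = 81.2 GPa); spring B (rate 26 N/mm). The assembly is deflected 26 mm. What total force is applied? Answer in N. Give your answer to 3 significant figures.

k_A = Gd⁴/(8D³N_a) = (81.2×10³)(8.4⁴)/(8·57.0³·15) = 18.191 N/mm
Parallel: k_eq = 18.191 + 26 = 44.191 N/mm
F = k_eq·δ = 44.191·26 = 1149 N

1150 N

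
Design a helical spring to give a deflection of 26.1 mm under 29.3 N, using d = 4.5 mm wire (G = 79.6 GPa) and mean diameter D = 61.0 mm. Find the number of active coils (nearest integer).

16

Required rate k = F/δ = 29.3/26.1 = 1.1226 N/mm
N_a = Gd⁴/(8D³k) = (79.6×10³ × 4.5⁴)/(8 × 61.0³ × 1.1226)
    = 3.2641e+07 / 2.03848e+06 = 16.01 → 16 coils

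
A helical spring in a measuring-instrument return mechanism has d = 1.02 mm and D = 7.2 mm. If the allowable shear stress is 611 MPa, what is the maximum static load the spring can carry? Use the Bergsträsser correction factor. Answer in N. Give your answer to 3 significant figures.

C = D/d = 7.2/1.02 = 7.0588
K_B = (4C+2)/(4C−3) = 30.235/25.235 = 1.1981
τ_max = K·8FD/(πd³) → F_max = τ_allow·πd³/(8DK)
F_max = 611·π·1.02³/(8·7.2·1.1981) = 2037/69.013 = 29.516 N

29.5 N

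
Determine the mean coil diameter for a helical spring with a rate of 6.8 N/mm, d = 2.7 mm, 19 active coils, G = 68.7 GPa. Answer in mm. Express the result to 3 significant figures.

15.2 mm

D = (Gd⁴/(8N_a·k))^(1/3) = (68.7×10³·2.7⁴/(8·19·6.8))^(1/3)
  = (3532.31)^(1/3) = 15.2295 mm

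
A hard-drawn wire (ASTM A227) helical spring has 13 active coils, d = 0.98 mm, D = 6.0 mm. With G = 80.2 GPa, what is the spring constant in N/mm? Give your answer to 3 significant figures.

k = Gd⁴/(8D³N_a) = (80.2×10³ × 0.98⁴) / (8 × 6.0³ × 13)
  = 73973.9 / 22464 = 3.293 N/mm

3.29 N/mm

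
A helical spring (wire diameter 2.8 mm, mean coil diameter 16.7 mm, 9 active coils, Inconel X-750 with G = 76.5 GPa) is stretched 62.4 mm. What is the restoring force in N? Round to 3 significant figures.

k = Gd⁴/(8D³N_a) = (76.5×10³)(2.8⁴)/(8·16.7³·9) = 14.022 N/mm
F = k·δ = 14.022 × 62.4 = 874.98 N

875 N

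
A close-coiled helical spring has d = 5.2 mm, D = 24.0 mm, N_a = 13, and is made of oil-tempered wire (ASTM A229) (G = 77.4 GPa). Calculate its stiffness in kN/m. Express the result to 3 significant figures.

k = Gd⁴/(8D³N_a) = (77.4×10³ × 5.2⁴) / (8 × 24.0³ × 13)
  = 5.65919e+07 / 1.4377e+06 = 39.363 N/mm

39.4 kN/m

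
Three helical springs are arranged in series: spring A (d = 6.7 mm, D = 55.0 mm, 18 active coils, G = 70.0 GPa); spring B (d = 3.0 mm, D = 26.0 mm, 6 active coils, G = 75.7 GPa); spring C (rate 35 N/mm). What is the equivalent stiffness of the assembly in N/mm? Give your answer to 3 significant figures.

k_A = Gd⁴/(8D³N_a) = (70.0×10³)(6.7⁴)/(8·55.0³·18) = 5.8877 N/mm
k_B = Gd⁴/(8D³N_a) = (75.7×10³)(3.0⁴)/(8·26.0³·6) = 7.2681 N/mm
Series: 1/k_eq = 1/5.8877 + 1/7.2681 + 1/35 = 0.336; k_eq = 2.9761 N/mm

2.98 N/mm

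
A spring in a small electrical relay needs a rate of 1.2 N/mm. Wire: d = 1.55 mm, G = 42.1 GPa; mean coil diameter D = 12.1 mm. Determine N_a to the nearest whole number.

14

N_a = Gd⁴/(8D³k) = (42.1×10³ × 1.55⁴)/(8 × 12.1³ × 1.2)
    = 243001 / 17007 = 14.29 → 14 coils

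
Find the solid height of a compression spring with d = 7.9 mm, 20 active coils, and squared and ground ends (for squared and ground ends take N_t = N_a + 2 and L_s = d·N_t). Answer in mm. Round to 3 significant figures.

squared and ground ends: N_t = N_a + 2 = 20 + 2 = 22
L_s = d·N_t = 7.9 × 22 = 173.8 mm

174 mm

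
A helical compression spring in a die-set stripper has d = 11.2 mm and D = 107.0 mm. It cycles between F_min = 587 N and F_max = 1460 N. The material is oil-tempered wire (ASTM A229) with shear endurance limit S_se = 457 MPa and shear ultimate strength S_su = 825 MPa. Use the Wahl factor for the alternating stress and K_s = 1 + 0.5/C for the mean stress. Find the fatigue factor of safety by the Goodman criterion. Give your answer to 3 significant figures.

C = D/d = 107.0/11.2 = 9.5536; K_W = (4C−1)/(4C−4)+0.615/C = 1.1521; K_s = 1+0.5/C = 1.0523
F_a = (F_max−F_min)/2 = 436.5 N; F_m = (F_max+F_min)/2 = 1023.5 N
τ_a = K_W·8F_aD/(πd³) = 1.1521 × 84.655 = 97.528 MPa
τ_m = K_s·8F_mD/(πd³) = 1.0523 × 198.5 = 208.89 MPa
Goodman: 1/n_f = τ_a/S_se + τ_m/S_su = 97.528/457 + 208.89/825 = 0.21341 + 0.25320 = 0.46661
n_f = 1/0.46661 = 2.143

2.14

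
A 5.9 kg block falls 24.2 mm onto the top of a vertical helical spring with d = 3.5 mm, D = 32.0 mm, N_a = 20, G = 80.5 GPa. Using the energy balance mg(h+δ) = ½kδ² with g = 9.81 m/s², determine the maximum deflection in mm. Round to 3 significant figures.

k = Gd⁴/(8D³N_a) = (80.5×10³)(3.5⁴)/(8·32.0³·20) = 2.3041 N/mm
W = mg = 5.9 × 9.81 = 57.879 N
½kδ² − Wδ − Wh = 0 → δ = (W + √(W² + 2kWh))/k
δ = (57.879 + √(3350 + 6454.53))/2.3041 = (57.879 + 99.018)/2.3041 = 68.095 mm

68.1 mm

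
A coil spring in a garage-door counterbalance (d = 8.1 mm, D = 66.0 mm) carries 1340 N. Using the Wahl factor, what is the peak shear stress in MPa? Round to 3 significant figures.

Spring index C = D/d = 66.0/8.1 = 8.1481
K_W = (4C−1)/(4C−4) + 0.615/C = 31.593/28.593 + 0.0755 = 1.1804
τ₀ = 8FD/(πd³) = 8·1340·66.0/(π·8.1³) = 707520/1669.6 = 423.77 MPa
τ_max = K·τ₀ = 1.1804 × 423.77 = 500.22 MPa

500 MPa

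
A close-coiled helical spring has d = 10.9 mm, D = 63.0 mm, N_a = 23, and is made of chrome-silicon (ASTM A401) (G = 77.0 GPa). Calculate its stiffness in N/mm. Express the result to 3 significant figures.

k = Gd⁴/(8D³N_a) = (77.0×10³ × 10.9⁴) / (8 × 63.0³ × 23)
  = 1.08692e+09 / 4.60086e+07 = 23.624 N/mm

23.6 N/mm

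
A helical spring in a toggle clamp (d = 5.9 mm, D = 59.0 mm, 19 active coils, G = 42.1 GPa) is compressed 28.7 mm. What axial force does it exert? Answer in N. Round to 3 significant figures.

k = Gd⁴/(8D³N_a) = (42.1×10³)(5.9⁴)/(8·59.0³·19) = 1.6341 N/mm
F = k·δ = 1.6341 × 28.7 = 46.9 N

46.9 N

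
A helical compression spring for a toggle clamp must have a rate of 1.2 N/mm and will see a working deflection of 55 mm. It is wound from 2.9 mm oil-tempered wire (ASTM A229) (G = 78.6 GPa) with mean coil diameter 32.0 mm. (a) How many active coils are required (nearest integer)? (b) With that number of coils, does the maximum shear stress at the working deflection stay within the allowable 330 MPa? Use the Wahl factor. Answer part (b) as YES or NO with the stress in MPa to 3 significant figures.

(a) 18 coils; (b) YES, τ_max = 245 MPa

N_a = Gd⁴/(8D³k) = (78.6×10³)(2.9⁴)/(8·32.0³·1.2) = 17.67 → N_a = 18
Actual rate k = Gd⁴/(8D³·18) = 1.1782 N/mm
Working load F = kδ = 1.1782·55 = 64.798 N
C = 32.0/2.9 = 11.0345; K_W = (4C−1)/(4C−4)+0.615/C = 1.1305
τ_max = K_W·8FD/(πd³) = 1.1305·216.5 = 244.75 MPa
τ_max ≤ 330 MPa → acceptable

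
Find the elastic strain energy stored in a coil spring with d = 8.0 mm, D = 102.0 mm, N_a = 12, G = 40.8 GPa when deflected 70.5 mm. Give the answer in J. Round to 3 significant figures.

4.08 J

k = Gd⁴/(8D³N_a) = (40.8×10³)(8.0⁴)/(8·102.0³·12) = 1.6404 N/mm
U = ½kδ² = 0.5 × 1.6404 × 70.5² = 4076.6 N·mm = 4.0766 J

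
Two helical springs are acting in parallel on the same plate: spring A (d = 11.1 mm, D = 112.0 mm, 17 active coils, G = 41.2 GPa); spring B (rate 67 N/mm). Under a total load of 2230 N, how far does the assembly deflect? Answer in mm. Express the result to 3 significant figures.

31.7 mm

k_A = Gd⁴/(8D³N_a) = (41.2×10³)(11.1⁴)/(8·112.0³·17) = 3.2734 N/mm
Parallel: k_eq = 3.2734 + 67 = 70.273 N/mm
δ = F/k_eq = 2230/70.273 = 31.733 mm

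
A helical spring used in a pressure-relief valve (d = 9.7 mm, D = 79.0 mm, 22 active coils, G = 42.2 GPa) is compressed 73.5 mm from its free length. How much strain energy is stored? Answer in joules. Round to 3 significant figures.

k = Gd⁴/(8D³N_a) = (42.2×10³)(9.7⁴)/(8·79.0³·22) = 4.3053 N/mm
U = ½kδ² = 0.5 × 4.3053 × 73.5² = 11629 N·mm = 11.629 J

11.6 J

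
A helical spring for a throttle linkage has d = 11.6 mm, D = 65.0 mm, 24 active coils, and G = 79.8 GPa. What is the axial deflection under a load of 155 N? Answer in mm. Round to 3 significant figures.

5.66 mm

k = Gd⁴/(8D³N_a) = (79.8×10³)(11.6⁴)/(8·65.0³·24) = 27.403 N/mm
δ = F/k = 155 / 27.403 = 5.6564 mm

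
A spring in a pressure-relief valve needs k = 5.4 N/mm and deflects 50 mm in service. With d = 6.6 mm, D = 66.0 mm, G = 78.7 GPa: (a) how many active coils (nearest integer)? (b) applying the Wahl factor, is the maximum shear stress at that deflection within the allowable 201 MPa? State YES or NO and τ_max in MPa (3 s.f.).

N_a = Gd⁴/(8D³k) = (78.7×10³)(6.6⁴)/(8·66.0³·5.4) = 12.02 → N_a = 12
Actual rate k = Gd⁴/(8D³·12) = 5.4106 N/mm
Working load F = kδ = 5.4106·50 = 270.53 N
C = 66.0/6.6 = 10.0000; K_W = (4C−1)/(4C−4)+0.615/C = 1.1448
τ_max = K_W·8FD/(πd³) = 1.1448·158.15 = 181.06 MPa
τ_max ≤ 201 MPa → acceptable

(a) 12 coils; (b) YES, τ_max = 181 MPa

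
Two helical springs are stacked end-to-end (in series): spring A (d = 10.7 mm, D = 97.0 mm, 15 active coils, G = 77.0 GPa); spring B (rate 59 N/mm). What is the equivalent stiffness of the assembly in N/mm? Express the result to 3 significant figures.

7.97 N/mm

k_A = Gd⁴/(8D³N_a) = (77.0×10³)(10.7⁴)/(8·97.0³·15) = 9.2157 N/mm
Series: 1/k_eq = 1/9.2157 + 1/59 = 0.12546; k_eq = 7.9707 N/mm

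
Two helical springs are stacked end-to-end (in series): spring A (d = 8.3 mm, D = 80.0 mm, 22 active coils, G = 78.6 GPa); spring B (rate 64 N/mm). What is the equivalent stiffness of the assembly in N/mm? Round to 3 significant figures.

3.89 N/mm

k_A = Gd⁴/(8D³N_a) = (78.6×10³)(8.3⁴)/(8·80.0³·22) = 4.1395 N/mm
Series: 1/k_eq = 1/4.1395 + 1/64 = 0.2572; k_eq = 3.8881 N/mm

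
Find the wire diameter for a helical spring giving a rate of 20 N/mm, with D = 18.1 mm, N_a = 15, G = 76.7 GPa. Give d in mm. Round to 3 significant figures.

d = (8D³N_a·k / G)^(1/4) = (8·18.1³·15·20 / (76.7×10³))^0.25
  = (185.55)^0.25 = 3.6907 mm

3.69 mm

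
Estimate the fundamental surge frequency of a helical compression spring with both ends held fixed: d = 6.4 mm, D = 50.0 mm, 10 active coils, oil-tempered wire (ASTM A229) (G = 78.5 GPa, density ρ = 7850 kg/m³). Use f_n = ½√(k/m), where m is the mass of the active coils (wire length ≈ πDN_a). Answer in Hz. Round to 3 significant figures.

91.1 Hz

k = Gd⁴/(8D³N_a) = (78.5×10³)(6.4⁴)/(8·50.0³·10) = 13.17 N/mm = 13170 N/m
Wire length L = πDN_a = π·50.0·10 = 1570.8 mm
m = ρ·(πd²/4)·L = 7850 × 32.17×10⁻⁶ m² × 1.5708 m = 0.39668 kg
f_n = ½√(k/m) = 0.5·√(13170/0.39668) = 0.5·√(33201) = 91.106 Hz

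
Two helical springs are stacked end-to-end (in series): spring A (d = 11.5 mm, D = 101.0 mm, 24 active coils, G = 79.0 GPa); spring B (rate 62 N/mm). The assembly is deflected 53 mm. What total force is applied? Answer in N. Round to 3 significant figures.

333 N

k_A = Gd⁴/(8D³N_a) = (79.0×10³)(11.5⁴)/(8·101.0³·24) = 6.9848 N/mm
Series: 1/k_eq = 1/6.9848 + 1/62 = 0.1593; k_eq = 6.2776 N/mm
F = k_eq·δ = 6.2776·53 = 332.71 N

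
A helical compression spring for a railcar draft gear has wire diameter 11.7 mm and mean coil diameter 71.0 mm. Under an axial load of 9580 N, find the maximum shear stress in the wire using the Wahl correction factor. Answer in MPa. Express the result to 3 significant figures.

1350 MPa

Spring index C = D/d = 71.0/11.7 = 6.0684
K_W = (4C−1)/(4C−4) + 0.615/C = 23.274/20.274 + 0.1013 = 1.2493
τ₀ = 8FD/(πd³) = 8·9580·71.0/(π·11.7³) = 5.44144e+06/5031.6 = 1081.4 MPa
τ_max = K·τ₀ = 1.2493 × 1081.4 = 1351.1 MPa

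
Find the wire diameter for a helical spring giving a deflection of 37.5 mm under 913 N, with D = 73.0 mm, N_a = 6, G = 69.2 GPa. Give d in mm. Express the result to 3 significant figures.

9.00 mm

Required rate k = F/δ = 913/37.5 = 24.347 N/mm
d = (8D³N_a·k / G)^(1/4) = (8·73.0³·6·24.347 / (69.2×10³))^0.25
  = (6569.7)^0.25 = 9.0030 mm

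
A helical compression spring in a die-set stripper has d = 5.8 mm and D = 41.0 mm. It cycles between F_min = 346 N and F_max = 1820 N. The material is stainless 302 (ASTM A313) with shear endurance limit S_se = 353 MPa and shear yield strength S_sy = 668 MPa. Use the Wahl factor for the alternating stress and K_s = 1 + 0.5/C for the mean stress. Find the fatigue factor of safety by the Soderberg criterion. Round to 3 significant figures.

0.438

C = D/d = 41.0/5.8 = 7.0690; K_W = (4C−1)/(4C−4)+0.615/C = 1.2106; K_s = 1+0.5/C = 1.0707
F_a = (F_max−F_min)/2 = 737 N; F_m = (F_max+F_min)/2 = 1083 N
τ_a = K_W·8F_aD/(πd³) = 1.2106 × 394.37 = 477.42 MPa
τ_m = K_s·8F_mD/(πd³) = 1.0707 × 579.52 = 620.51 MPa
Soderberg: 1/n_f = τ_a/S_se + τ_m/S_sy = 477.42/353 + 620.51/668 = 1.35247 + 0.92891 = 2.2814
n_f = 1/2.2814 = 0.4383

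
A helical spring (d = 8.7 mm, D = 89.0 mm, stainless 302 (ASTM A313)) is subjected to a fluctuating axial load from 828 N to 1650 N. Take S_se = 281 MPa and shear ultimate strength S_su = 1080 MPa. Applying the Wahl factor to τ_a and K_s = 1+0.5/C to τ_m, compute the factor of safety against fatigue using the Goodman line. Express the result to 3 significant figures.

C = D/d = 89.0/8.7 = 10.2299; K_W = (4C−1)/(4C−4)+0.615/C = 1.1414; K_s = 1+0.5/C = 1.0489
F_a = (F_max−F_min)/2 = 411 N; F_m = (F_max+F_min)/2 = 1239 N
τ_a = K_W·8F_aD/(πd³) = 1.1414 × 141.45 = 161.45 MPa
τ_m = K_s·8F_mD/(πd³) = 1.0489 × 426.43 = 447.27 MPa
Goodman: 1/n_f = τ_a/S_se + τ_m/S_su = 161.45/281 + 447.27/1080 = 0.57456 + 0.41414 = 0.9887
n_f = 1/0.9887 = 1.011

1.01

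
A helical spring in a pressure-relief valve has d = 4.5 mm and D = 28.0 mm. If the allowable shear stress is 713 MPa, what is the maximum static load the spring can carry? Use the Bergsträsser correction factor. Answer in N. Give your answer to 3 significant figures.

742 N

C = D/d = 28.0/4.5 = 6.2222
K_B = (4C+2)/(4C−3) = 26.889/21.889 = 1.2284
τ_max = K·8FD/(πd³) → F_max = τ_allow·πd³/(8DK)
F_max = 713·π·4.5³/(8·28.0·1.2284) = 2.0412e+05/275.17 = 741.79 N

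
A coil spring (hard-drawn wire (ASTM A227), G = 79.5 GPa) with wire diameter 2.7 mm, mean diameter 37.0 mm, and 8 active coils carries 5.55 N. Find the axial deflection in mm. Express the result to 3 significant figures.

k = Gd⁴/(8D³N_a) = (79.5×10³)(2.7⁴)/(8·37.0³·8) = 1.3033 N/mm
δ = F/k = 5.55 / 1.3033 = 4.2585 mm

4.26 mm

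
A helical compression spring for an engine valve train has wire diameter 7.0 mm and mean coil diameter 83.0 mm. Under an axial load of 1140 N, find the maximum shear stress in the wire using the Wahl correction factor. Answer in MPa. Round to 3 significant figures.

Spring index C = D/d = 83.0/7.0 = 11.8571
K_W = (4C−1)/(4C−4) + 0.615/C = 46.429/43.429 + 0.0519 = 1.1209
τ₀ = 8FD/(πd³) = 8·1140·83.0/(π·7.0³) = 756960/1077.6 = 702.47 MPa
τ_max = K·τ₀ = 1.1209 × 702.47 = 787.43 MPa

787 MPa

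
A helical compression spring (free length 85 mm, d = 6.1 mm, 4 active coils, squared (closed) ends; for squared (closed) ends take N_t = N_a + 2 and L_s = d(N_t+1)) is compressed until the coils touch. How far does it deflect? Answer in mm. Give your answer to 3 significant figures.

42.3 mm

N_t = 6; L_s = 6.1·7 = 42.7 mm
δ_solid = L₀ − L_s = 85 − 42.7 = 42.3 mm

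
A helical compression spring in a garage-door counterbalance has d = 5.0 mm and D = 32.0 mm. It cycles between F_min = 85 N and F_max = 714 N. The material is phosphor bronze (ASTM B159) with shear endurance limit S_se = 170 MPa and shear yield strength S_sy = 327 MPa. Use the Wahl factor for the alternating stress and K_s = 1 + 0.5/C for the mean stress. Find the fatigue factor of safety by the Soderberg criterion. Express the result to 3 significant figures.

C = D/d = 32.0/5.0 = 6.4000; K_W = (4C−1)/(4C−4)+0.615/C = 1.2350; K_s = 1+0.5/C = 1.0781
F_a = (F_max−F_min)/2 = 314.5 N; F_m = (F_max+F_min)/2 = 399.5 N
τ_a = K_W·8F_aD/(πd³) = 1.2350 × 205.02 = 253.2 MPa
τ_m = K_s·8F_mD/(πd³) = 1.0781 × 260.43 = 280.78 MPa
Soderberg: 1/n_f = τ_a/S_se + τ_m/S_sy = 253.2/170 + 280.78/327 = 1.48940 + 0.85865 = 2.3481
n_f = 1/2.3481 = 0.4259

0.426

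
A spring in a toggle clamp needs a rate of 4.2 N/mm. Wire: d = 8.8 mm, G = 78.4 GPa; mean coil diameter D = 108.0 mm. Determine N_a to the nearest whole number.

N_a = Gd⁴/(8D³k) = (78.4×10³ × 8.8⁴)/(8 × 108.0³ × 4.2)
    = 4.70161e+08 / 4.23263e+07 = 11.11 → 11 coils

11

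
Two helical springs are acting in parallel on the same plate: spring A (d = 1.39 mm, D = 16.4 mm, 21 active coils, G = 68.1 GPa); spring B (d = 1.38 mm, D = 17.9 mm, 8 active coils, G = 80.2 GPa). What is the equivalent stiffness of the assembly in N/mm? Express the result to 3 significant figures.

1.14 N/mm

k_A = Gd⁴/(8D³N_a) = (68.1×10³)(1.39⁴)/(8·16.4³·21) = 0.34306 N/mm
k_B = Gd⁴/(8D³N_a) = (80.2×10³)(1.38⁴)/(8·17.9³·8) = 0.79241 N/mm
Parallel: k_eq = 0.34306 + 0.79241 = 1.1355 N/mm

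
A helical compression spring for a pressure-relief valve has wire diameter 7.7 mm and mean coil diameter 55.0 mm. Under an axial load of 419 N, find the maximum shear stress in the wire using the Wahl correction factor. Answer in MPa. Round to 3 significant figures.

155 MPa

Spring index C = D/d = 55.0/7.7 = 7.1429
K_W = (4C−1)/(4C−4) + 0.615/C = 27.571/24.571 + 0.0861 = 1.2082
τ₀ = 8FD/(πd³) = 8·419·55.0/(π·7.7³) = 184360/1434.2 = 128.54 MPa
τ_max = K·τ₀ = 1.2082 × 128.54 = 155.3 MPa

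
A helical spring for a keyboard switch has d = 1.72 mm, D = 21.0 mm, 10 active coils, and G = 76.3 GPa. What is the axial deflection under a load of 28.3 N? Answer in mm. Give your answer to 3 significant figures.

31.4 mm

k = Gd⁴/(8D³N_a) = (76.3×10³)(1.72⁴)/(8·21.0³·10) = 0.90134 N/mm
δ = F/k = 28.3 / 0.90134 = 31.398 mm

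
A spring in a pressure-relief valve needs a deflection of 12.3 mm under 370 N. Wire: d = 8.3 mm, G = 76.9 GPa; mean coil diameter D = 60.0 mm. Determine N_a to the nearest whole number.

Required rate k = F/δ = 370/12.3 = 30.081 N/mm
N_a = Gd⁴/(8D³k) = (76.9×10³ × 8.3⁴)/(8 × 60.0³ × 30.081)
    = 3.64954e+08 / 5.19805e+07 = 7.021 → 7 coils

7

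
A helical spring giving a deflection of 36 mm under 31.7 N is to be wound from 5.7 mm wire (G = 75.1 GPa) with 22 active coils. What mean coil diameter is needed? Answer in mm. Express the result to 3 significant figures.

Required rate k = F/δ = 31.7/36 = 0.88056 N/mm
D = (Gd⁴/(8N_a·k))^(1/3) = (75.1×10³·5.7⁴/(8·22·0.88056))^(1/3)
  = (511529)^(1/3) = 79.9754 mm

80.0 mm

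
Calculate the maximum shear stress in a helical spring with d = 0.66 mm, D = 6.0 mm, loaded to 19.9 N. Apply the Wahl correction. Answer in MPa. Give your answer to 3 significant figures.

1230 MPa

Spring index C = D/d = 6.0/0.66 = 9.0909
K_W = (4C−1)/(4C−4) + 0.615/C = 35.364/32.364 + 0.0677 = 1.1603
τ₀ = 8FD/(πd³) = 8·19.9·6.0/(π·0.66³) = 955.2/0.9032 = 1057.6 MPa
τ_max = K·τ₀ = 1.1603 × 1057.6 = 1227.2 MPa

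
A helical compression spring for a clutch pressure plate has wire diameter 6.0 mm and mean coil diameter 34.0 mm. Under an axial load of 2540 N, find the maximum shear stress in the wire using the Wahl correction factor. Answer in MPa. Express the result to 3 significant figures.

Spring index C = D/d = 34.0/6.0 = 5.6667
K_W = (4C−1)/(4C−4) + 0.615/C = 21.667/18.667 + 0.1085 = 1.2692
τ₀ = 8FD/(πd³) = 8·2540·34.0/(π·6.0³) = 690880/678.58 = 1018.1 MPa
τ_max = K·τ₀ = 1.2692 × 1018.1 = 1292.2 MPa

1290 MPa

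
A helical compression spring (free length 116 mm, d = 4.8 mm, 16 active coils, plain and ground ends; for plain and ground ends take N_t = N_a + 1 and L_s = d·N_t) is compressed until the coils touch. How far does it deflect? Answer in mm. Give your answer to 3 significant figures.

34.4 mm

N_t = 17; L_s = 4.8·17 = 81.6 mm
δ_solid = L₀ − L_s = 116 − 81.6 = 34.4 mm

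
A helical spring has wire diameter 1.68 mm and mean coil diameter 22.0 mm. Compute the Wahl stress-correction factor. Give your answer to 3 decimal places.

1.109

C = D/d = 22.0/1.68 = 13.0952
K_W = (4C−1)/(4C−4) + 0.615/C = 51.381/48.381 + 0.0470 = 1.1090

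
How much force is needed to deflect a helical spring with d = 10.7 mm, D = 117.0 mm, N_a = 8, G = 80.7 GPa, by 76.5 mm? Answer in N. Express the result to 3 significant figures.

789 N

k = Gd⁴/(8D³N_a) = (80.7×10³)(10.7⁴)/(8·117.0³·8) = 10.32 N/mm
F = k·δ = 10.32 × 76.5 = 789.46 N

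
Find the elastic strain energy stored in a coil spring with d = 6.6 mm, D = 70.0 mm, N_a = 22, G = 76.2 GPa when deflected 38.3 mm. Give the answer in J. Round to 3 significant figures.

1.76 J

k = Gd⁴/(8D³N_a) = (76.2×10³)(6.6⁴)/(8·70.0³·22) = 2.3951 N/mm
U = ½kδ² = 0.5 × 2.3951 × 38.3² = 1756.7 N·mm = 1.7567 J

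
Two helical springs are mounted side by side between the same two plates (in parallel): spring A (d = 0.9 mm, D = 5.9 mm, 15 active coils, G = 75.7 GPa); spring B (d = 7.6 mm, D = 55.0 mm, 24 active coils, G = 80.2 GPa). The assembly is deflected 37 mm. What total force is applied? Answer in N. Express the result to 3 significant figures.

384 N

k_A = Gd⁴/(8D³N_a) = (75.7×10³)(0.9⁴)/(8·5.9³·15) = 2.0152 N/mm
k_B = Gd⁴/(8D³N_a) = (80.2×10³)(7.6⁴)/(8·55.0³·24) = 8.3761 N/mm
Parallel: k_eq = 2.0152 + 8.3761 = 10.391 N/mm
F = k_eq·δ = 10.391·37 = 384.48 N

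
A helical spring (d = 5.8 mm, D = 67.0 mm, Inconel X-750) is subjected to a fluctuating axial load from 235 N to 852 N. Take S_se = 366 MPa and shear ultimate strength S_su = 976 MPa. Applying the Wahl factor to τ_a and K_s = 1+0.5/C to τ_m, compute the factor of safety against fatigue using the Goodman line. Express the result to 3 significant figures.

C = D/d = 67.0/5.8 = 11.5517; K_W = (4C−1)/(4C−4)+0.615/C = 1.1243; K_s = 1+0.5/C = 1.0433
F_a = (F_max−F_min)/2 = 308.5 N; F_m = (F_max+F_min)/2 = 543.5 N
τ_a = K_W·8F_aD/(πd³) = 1.1243 × 269.77 = 303.3 MPa
τ_m = K_s·8F_mD/(πd³) = 1.0433 × 475.26 = 495.83 MPa
Goodman: 1/n_f = τ_a/S_se + τ_m/S_su = 303.3/366 + 495.83/976 = 0.82869 + 0.50802 = 1.3367
n_f = 1/1.3367 = 0.7481

0.748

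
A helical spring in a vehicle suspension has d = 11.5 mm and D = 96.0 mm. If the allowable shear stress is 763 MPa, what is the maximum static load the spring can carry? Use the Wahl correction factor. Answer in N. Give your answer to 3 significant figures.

C = D/d = 96.0/11.5 = 8.3478
K_W = (4C−1)/(4C−4) + 0.615/C = 32.391/29.391 + 0.0737 = 1.1757
τ_max = K·8FD/(πd³) → F_max = τ_allow·πd³/(8DK)
F_max = 763·π·11.5³/(8·96.0·1.1757) = 3.6456e+06/902.97 = 4037.3 N

4040 N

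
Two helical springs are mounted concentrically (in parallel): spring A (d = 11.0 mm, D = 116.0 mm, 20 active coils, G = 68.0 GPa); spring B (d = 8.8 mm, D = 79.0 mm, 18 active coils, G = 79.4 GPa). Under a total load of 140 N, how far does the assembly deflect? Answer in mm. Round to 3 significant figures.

k_A = Gd⁴/(8D³N_a) = (68.0×10³)(11.0⁴)/(8·116.0³·20) = 3.9864 N/mm
k_B = Gd⁴/(8D³N_a) = (79.4×10³)(8.8⁴)/(8·79.0³·18) = 6.7067 N/mm
Parallel: k_eq = 3.9864 + 6.7067 = 10.693 N/mm
δ = F/k_eq = 140/10.693 = 13.093 mm

13.1 mm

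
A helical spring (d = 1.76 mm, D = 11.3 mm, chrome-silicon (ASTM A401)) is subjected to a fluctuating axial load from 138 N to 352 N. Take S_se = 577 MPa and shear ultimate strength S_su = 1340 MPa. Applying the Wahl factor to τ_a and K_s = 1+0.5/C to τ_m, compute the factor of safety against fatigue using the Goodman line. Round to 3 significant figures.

0.445

C = D/d = 11.3/1.76 = 6.4205; K_W = (4C−1)/(4C−4)+0.615/C = 1.2342; K_s = 1+0.5/C = 1.0779
F_a = (F_max−F_min)/2 = 107 N; F_m = (F_max+F_min)/2 = 245 N
τ_a = K_W·8F_aD/(πd³) = 1.2342 × 564.76 = 697 MPa
τ_m = K_s·8F_mD/(πd³) = 1.0779 × 1293.1 = 1393.8 MPa
Goodman: 1/n_f = τ_a/S_se + τ_m/S_su = 697/577 + 1393.8/1340 = 1.20797 + 1.04019 = 2.2482
n_f = 1/2.2482 = 0.4448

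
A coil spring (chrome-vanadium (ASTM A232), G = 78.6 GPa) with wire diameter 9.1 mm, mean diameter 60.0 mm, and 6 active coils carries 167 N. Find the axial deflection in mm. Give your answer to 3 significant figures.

3.21 mm

k = Gd⁴/(8D³N_a) = (78.6×10³)(9.1⁴)/(8·60.0³·6) = 51.987 N/mm
δ = F/k = 167 / 51.987 = 3.2124 mm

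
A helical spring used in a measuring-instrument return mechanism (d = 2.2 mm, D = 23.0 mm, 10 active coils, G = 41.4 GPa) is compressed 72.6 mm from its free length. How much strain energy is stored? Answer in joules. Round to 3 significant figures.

2.63 J

k = Gd⁴/(8D³N_a) = (41.4×10³)(2.2⁴)/(8·23.0³·10) = 0.99636 N/mm
U = ½kδ² = 0.5 × 0.99636 × 72.6² = 2625.8 N·mm = 2.6258 J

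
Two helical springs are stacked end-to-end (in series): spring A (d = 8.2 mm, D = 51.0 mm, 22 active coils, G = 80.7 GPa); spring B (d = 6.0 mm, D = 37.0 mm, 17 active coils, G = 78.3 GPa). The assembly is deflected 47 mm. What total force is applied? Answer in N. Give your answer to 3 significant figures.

356 N

k_A = Gd⁴/(8D³N_a) = (80.7×10³)(8.2⁴)/(8·51.0³·22) = 15.628 N/mm
k_B = Gd⁴/(8D³N_a) = (78.3×10³)(6.0⁴)/(8·37.0³·17) = 14.731 N/mm
Series: 1/k_eq = 1/15.628 + 1/14.731 = 0.13187; k_eq = 7.5831 N/mm
F = k_eq·δ = 7.5831·47 = 356.4 N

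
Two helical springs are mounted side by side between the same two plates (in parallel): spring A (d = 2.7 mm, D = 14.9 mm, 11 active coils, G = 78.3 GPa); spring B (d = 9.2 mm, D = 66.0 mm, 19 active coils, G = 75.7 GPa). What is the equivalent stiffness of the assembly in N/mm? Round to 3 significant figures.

k_A = Gd⁴/(8D³N_a) = (78.3×10³)(2.7⁴)/(8·14.9³·11) = 14.295 N/mm
k_B = Gd⁴/(8D³N_a) = (75.7×10³)(9.2⁴)/(8·66.0³·19) = 12.41 N/mm
Parallel: k_eq = 14.295 + 12.41 = 26.705 N/mm

26.7 N/mm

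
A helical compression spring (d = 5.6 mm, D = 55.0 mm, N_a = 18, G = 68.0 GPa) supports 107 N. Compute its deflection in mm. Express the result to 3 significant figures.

k = Gd⁴/(8D³N_a) = (68.0×10³)(5.6⁴)/(8·55.0³·18) = 2.7913 N/mm
δ = F/k = 107 / 2.7913 = 38.333 mm

38.3 mm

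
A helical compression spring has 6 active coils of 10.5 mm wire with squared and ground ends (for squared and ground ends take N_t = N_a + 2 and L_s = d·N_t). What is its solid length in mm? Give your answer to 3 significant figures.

squared and ground ends: N_t = N_a + 2 = 6 + 2 = 8
L_s = d·N_t = 10.5 × 8 = 84 mm

84.0 mm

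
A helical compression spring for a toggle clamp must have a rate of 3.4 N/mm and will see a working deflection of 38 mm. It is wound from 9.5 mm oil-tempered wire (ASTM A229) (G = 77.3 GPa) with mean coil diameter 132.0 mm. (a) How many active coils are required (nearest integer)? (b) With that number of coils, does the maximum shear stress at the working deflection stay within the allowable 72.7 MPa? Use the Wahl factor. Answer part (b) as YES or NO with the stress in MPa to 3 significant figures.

(a) 10 coils; (b) YES, τ_max = 56.2 MPa

N_a = Gd⁴/(8D³k) = (77.3×10³)(9.5⁴)/(8·132.0³·3.4) = 10.06 → N_a = 10
Actual rate k = Gd⁴/(8D³·10) = 3.4219 N/mm
Working load F = kδ = 3.4219·38 = 130.03 N
C = 132.0/9.5 = 13.8947; K_W = (4C−1)/(4C−4)+0.615/C = 1.1024
τ_max = K_W·8FD/(πd³) = 1.1024·50.979 = 56.2 MPa
τ_max ≤ 72.7 MPa → acceptable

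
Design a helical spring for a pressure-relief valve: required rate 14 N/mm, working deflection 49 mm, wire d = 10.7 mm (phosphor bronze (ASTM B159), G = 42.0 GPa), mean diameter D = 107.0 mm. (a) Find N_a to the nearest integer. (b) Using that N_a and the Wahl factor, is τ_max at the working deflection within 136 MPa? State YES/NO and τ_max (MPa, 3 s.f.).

N_a = Gd⁴/(8D³k) = (42.0×10³)(10.7⁴)/(8·107.0³·14) = 4.012 → N_a = 4
Actual rate k = Gd⁴/(8D³·4) = 14.044 N/mm
Working load F = kδ = 14.044·49 = 688.14 N
C = 107.0/10.7 = 10.0000; K_W = (4C−1)/(4C−4)+0.615/C = 1.1448
τ_max = K_W·8FD/(πd³) = 1.1448·153.06 = 175.22 MPa
τ_max > 136 MPa → exceeds allowable

(a) 4 coils; (b) NO, τ_max = 175 MPa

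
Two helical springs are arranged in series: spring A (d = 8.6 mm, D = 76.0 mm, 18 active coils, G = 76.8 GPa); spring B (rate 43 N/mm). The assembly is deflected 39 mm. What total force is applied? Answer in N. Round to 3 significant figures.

224 N

k_A = Gd⁴/(8D³N_a) = (76.8×10³)(8.6⁴)/(8·76.0³·18) = 6.6459 N/mm
Series: 1/k_eq = 1/6.6459 + 1/43 = 0.17373; k_eq = 5.7562 N/mm
F = k_eq·δ = 5.7562·39 = 224.49 N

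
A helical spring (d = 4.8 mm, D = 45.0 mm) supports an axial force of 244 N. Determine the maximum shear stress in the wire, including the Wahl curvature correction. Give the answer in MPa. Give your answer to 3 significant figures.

292 MPa

Spring index C = D/d = 45.0/4.8 = 9.3750
K_W = (4C−1)/(4C−4) + 0.615/C = 36.500/33.500 + 0.0656 = 1.1552
τ₀ = 8FD/(πd³) = 8·244·45.0/(π·4.8³) = 87840/347.44 = 252.82 MPa
τ_max = K·τ₀ = 1.1552 × 252.82 = 292.05 MPa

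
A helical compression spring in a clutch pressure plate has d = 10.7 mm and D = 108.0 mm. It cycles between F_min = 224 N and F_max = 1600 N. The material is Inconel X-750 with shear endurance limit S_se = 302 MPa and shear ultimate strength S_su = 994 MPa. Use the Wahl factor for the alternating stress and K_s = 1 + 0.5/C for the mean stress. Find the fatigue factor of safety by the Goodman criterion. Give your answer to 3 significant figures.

1.25

C = D/d = 108.0/10.7 = 10.0935; K_W = (4C−1)/(4C−4)+0.615/C = 1.1434; K_s = 1+0.5/C = 1.0495
F_a = (F_max−F_min)/2 = 688 N; F_m = (F_max+F_min)/2 = 912 N
τ_a = K_W·8F_aD/(πd³) = 1.1434 × 154.45 = 176.6 MPa
τ_m = K_s·8F_mD/(πd³) = 1.0495 × 204.74 = 214.88 MPa
Goodman: 1/n_f = τ_a/S_se + τ_m/S_su = 176.6/302 + 214.88/994 = 0.58478 + 0.21618 = 0.80097
n_f = 1/0.80097 = 1.248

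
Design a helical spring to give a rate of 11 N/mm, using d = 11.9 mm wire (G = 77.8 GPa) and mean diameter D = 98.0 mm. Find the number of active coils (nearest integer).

N_a = Gd⁴/(8D³k) = (77.8×10³ × 11.9⁴)/(8 × 98.0³ × 11)
    = 1.56015e+09 / 8.28249e+07 = 18.84 → 19 coils

19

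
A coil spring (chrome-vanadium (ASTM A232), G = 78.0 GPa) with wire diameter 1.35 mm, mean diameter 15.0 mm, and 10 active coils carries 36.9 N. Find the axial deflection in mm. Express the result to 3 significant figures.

38.5 mm

k = Gd⁴/(8D³N_a) = (78.0×10³)(1.35⁴)/(8·15.0³·10) = 0.95955 N/mm
δ = F/k = 36.9 / 0.95955 = 38.456 mm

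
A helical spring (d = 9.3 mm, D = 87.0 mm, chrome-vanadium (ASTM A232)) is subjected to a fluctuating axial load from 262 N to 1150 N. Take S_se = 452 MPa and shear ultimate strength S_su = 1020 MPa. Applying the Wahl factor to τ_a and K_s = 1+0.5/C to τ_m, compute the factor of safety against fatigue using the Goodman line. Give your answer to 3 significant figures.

1.95

C = D/d = 87.0/9.3 = 9.3548; K_W = (4C−1)/(4C−4)+0.615/C = 1.1555; K_s = 1+0.5/C = 1.0534
F_a = (F_max−F_min)/2 = 444 N; F_m = (F_max+F_min)/2 = 706 N
τ_a = K_W·8F_aD/(πd³) = 1.1555 × 122.29 = 141.31 MPa
τ_m = K_s·8F_mD/(πd³) = 1.0534 × 194.45 = 204.85 MPa
Goodman: 1/n_f = τ_a/S_se + τ_m/S_su = 141.31/452 + 204.85/1020 = 0.31263 + 0.20083 = 0.51346
n_f = 1/0.51346 = 1.948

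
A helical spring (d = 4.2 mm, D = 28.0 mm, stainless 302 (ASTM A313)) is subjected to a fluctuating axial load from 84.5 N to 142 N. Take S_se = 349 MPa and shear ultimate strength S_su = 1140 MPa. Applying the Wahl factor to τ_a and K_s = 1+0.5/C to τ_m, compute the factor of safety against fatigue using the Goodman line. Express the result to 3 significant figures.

5.00

C = D/d = 28.0/4.2 = 6.6667; K_W = (4C−1)/(4C−4)+0.615/C = 1.2246; K_s = 1+0.5/C = 1.0750
F_a = (F_max−F_min)/2 = 28.75 N; F_m = (F_max+F_min)/2 = 113.25 N
τ_a = K_W·8F_aD/(πd³) = 1.2246 × 27.669 = 33.883 MPa
τ_m = K_s·8F_mD/(πd³) = 1.0750 × 108.99 = 117.16 MPa
Goodman: 1/n_f = τ_a/S_se + τ_m/S_su = 33.883/349 + 117.16/1140 = 0.09709 + 0.10278 = 0.19986
n_f = 1/0.19986 = 5.003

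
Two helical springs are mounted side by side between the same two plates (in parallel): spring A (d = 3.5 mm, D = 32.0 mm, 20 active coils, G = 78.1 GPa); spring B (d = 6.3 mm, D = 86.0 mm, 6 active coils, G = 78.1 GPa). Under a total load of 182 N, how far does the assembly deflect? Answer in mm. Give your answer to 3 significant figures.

29.0 mm

k_A = Gd⁴/(8D³N_a) = (78.1×10³)(3.5⁴)/(8·32.0³·20) = 2.2354 N/mm
k_B = Gd⁴/(8D³N_a) = (78.1×10³)(6.3⁴)/(8·86.0³·6) = 4.0297 N/mm
Parallel: k_eq = 2.2354 + 4.0297 = 6.2651 N/mm
δ = F/k_eq = 182/6.2651 = 29.05 mm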